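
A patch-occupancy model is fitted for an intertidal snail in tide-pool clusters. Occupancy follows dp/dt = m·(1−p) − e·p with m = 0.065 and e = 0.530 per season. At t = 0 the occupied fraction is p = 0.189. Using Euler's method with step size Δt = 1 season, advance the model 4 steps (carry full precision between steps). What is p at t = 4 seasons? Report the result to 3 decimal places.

Update rule: p ← p + [m·(1−p) − e·p]·Δt with Δt = 1.
t = 1: p = 0.18900 + (-0.04746) = 0.14154
t = 2: p = 0.14154 + (-0.01922) = 0.12233
t = 3: p = 0.12233 + (-0.00778) = 0.11454
t = 4: p = 0.11454 + (-0.00315) = 0.11139

0.111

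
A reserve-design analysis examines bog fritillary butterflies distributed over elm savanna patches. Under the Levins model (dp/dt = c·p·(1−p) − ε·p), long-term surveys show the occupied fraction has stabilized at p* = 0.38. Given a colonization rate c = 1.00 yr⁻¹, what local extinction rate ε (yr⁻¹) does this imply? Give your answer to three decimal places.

0.620

At equilibrium c(1−p*) = ε.
ε = 1.00 × (1 − 0.38) = 1.00 × 0.6200 = 0.6200.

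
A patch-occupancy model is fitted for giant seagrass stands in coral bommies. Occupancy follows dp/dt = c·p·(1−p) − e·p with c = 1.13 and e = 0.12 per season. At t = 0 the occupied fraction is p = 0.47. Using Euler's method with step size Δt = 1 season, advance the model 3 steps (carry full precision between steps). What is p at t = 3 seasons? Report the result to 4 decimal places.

0.8922

Update rule: p ← p + [c·p·(1−p) − e·p]·Δt with Δt = 1.
p: 0.47000 → 0.69508  (Δp = +0.22508)
p: 0.69508 → 0.85117  (Δp = +0.15609)
p: 0.85117 → 0.89218  (Δp = +0.04101)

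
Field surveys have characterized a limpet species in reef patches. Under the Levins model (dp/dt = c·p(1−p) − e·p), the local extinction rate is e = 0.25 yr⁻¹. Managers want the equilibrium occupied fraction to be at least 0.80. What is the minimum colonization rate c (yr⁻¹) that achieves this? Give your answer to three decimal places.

1.250

p* = 1 − e/c ≥ 0.80 requires e/c ≤ 0.2000, i.e. c ≥ e/0.2000.
c_min = 0.25/0.2000 = 1.2500.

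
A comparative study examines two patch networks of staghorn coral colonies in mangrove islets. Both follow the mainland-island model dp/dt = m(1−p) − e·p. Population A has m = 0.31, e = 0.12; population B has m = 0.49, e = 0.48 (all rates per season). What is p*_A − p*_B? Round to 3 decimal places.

0.216

A: p*_A = m/(m+e) = 0.31/0.4300 = 0.7209.
B: p*_B = 0.49/0.9700 = 0.5052.
p*_A − p*_B = 0.7209 − 0.5052 = 0.2158.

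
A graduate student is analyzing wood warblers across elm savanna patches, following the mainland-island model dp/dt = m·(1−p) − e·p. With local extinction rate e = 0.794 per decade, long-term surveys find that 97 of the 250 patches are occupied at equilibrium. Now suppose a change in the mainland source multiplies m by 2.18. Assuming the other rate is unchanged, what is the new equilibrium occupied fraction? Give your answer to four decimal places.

Observed p* = 97/250 = 0.38800.
Balance m(1−p*) = e·p* gives m = e·p*/(1−p*) = 0.794×0.38800/0.61200 = 0.50339.
New p* = m/(m+e) = 1.09739/(1.09739+0.79400) = 0.58020.

0.5802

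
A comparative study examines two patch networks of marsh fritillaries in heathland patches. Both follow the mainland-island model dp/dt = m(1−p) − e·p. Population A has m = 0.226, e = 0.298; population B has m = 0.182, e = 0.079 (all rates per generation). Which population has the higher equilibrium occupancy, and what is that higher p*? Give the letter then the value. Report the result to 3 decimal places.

A: p*_A = m/(m+e) = 0.226/0.5240 = 0.4313.
B: p*_B = 0.182/0.2610 = 0.6973.
B is higher at 0.6973.

B, 0.697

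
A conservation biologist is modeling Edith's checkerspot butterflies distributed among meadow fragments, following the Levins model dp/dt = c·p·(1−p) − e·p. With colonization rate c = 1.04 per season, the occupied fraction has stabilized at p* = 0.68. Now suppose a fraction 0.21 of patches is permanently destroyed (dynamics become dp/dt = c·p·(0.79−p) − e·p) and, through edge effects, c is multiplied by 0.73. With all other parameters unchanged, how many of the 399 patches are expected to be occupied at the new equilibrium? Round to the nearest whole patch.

Balance c(1−p*) = e gives e = 1.04×(1 − 0.68000) = 0.33280.
New p* = 0.79 − e/c = 0.79 − 0.33280/0.75920 = 0.35164.
Expected occupied = 399 × 0.35164 = 140.30 ≈ 140.

140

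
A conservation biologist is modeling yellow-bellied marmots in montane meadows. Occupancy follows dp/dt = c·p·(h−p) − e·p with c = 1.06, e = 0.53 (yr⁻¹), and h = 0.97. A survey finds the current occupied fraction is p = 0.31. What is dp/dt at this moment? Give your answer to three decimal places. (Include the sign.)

0.053

Colonization term: c·p·(h−p) = 1.06×0.31×0.6600 = 0.21688.
Extinction term: e·p = 0.16430.
dp/dt = 0.21688 − 0.16430 = 0.05258.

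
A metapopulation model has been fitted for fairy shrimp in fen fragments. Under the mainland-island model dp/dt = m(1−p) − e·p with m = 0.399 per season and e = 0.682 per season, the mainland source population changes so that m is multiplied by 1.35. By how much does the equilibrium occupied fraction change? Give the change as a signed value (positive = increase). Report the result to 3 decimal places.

Before: p* = 0.399/(0.399+0.682) = 0.3691.
After: m = 0.53865, e = 0.682; p* = 0.53865/1.2207 = 0.4413.
Δp* = 0.4413 − 0.3691 = +0.0722.

0.072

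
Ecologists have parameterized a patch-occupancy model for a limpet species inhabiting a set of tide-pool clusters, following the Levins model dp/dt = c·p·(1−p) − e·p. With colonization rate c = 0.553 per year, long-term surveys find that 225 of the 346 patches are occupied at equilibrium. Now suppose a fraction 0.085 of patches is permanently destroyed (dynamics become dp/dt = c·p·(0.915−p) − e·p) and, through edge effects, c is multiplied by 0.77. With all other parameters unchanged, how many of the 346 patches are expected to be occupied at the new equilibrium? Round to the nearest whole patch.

159

Observed p* = 225/346 = 0.65029.
Balance c(1−p*) = e gives e = 0.553×(1 − 0.65029) = 0.19339.
New p* = 0.915 − e/c = 0.915 − 0.19339/0.42581 = 0.46083.
Expected occupied = 346 × 0.46083 = 159.45 ≈ 159.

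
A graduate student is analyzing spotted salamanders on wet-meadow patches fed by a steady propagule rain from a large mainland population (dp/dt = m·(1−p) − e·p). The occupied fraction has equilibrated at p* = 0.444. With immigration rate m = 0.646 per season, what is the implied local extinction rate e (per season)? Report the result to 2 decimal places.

At equilibrium m(1−p*) = e·p*, so e = m(1−p*)/p*.
e = 0.646 × 0.5560 / 0.444 = 0.8090.

0.81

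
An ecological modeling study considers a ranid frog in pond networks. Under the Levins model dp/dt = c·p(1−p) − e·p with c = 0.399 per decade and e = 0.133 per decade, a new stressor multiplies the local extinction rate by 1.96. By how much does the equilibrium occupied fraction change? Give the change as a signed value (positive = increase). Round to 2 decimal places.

-0.32

Before: p* = 1 − 0.133/0.399 = 0.6667.
After the change, c = 0.399, e = 0.26068, so p* = 1 − 0.26068/0.399 = 0.3467.
Δp* = 0.3467 − 0.6667 = -0.3200.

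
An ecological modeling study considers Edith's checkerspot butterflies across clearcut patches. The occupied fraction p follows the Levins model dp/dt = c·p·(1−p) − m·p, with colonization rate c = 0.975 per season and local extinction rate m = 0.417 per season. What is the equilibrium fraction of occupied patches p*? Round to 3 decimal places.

At equilibrium, colonization balances extinction: c·p*·(1−p*) = m·p*.
So p* = 1 − m/c = 1 − 0.417/0.975 = 1 − 0.4277 = 0.5723.

0.572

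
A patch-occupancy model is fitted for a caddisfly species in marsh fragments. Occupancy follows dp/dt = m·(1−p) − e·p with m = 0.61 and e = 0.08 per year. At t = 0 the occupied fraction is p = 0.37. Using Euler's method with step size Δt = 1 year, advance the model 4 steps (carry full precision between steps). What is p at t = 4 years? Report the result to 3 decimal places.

0.879

Update rule: p ← p + [m·(1−p) − e·p]·Δt with Δt = 1.
step 1: Δp = +0.35470, p = 0.72470
step 2: Δp = +0.10996, p = 0.83466
step 3: Δp = +0.03409, p = 0.86874
step 4: Δp = +0.01057, p = 0.87931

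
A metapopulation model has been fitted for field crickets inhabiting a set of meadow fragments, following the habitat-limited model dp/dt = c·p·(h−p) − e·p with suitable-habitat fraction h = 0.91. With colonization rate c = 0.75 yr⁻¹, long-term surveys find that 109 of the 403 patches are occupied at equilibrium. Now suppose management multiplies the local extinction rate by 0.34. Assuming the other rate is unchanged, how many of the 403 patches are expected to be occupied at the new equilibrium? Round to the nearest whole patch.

Observed p* = 109/403 = 0.27047.
Balance c(h−p*) = e gives e = 0.75×(0.91 − 0.27047) = 0.47965.
New p* = 0.91 − e/c = 0.91 − 0.16308/0.75000 = 0.69256.
Expected occupied = 403 × 0.69256 = 279.10 ≈ 279.

279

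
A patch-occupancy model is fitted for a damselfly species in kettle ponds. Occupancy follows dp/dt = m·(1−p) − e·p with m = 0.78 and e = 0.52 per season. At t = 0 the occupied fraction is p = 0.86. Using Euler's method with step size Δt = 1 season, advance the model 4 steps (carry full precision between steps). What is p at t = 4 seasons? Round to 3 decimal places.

Update rule: p ← p + [m·(1−p) − e·p]·Δt with Δt = 1.
step 1: Δp = -0.33800, p = 0.52200
step 2: Δp = +0.10140, p = 0.62340
step 3: Δp = -0.03042, p = 0.59298
step 4: Δp = +0.00913, p = 0.60211

0.602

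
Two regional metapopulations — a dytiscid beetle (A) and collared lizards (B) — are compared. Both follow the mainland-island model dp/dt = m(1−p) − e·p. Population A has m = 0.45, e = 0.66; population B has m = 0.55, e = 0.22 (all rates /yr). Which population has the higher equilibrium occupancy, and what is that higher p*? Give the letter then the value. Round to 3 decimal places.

B, 0.714

A: p*_A = m/(m+e) = 0.45/1.1100 = 0.4054.
B: p*_B = 0.55/0.7700 = 0.7143.
B is higher at 0.7143.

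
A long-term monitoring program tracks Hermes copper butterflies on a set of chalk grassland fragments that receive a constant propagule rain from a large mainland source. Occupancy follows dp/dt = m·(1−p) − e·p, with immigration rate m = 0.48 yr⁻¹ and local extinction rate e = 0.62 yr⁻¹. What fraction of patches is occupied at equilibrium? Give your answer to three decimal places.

0.436

At equilibrium the propagule rain into empty patches balances local extinction: m(1−p*) = e·p*.
p* = m/(m+e) = 0.48/(0.48+0.62) = 0.48/1.1000 = 0.4364.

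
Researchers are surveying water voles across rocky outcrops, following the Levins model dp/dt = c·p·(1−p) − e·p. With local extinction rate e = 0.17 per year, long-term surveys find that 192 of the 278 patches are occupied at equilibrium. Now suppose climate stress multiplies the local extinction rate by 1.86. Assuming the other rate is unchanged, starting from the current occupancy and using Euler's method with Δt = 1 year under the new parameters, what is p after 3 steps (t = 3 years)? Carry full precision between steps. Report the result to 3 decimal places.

0.503

Observed p* = 192/278 = 0.69065.
Balance c(1−p*) = e gives c = e/(1 − 0.69065) = 0.17/0.30935 = 0.54953.
Starting from p₀ = 0.69065; update p ← p + (dp/dt)·Δt with the new parameters.
t = 1: p = 0.69065 + (-0.10097) = 0.58967
t = 2: p = 0.58967 + (-0.05349) = 0.53618
t = 3: p = 0.53618 + (-0.03288) = 0.50331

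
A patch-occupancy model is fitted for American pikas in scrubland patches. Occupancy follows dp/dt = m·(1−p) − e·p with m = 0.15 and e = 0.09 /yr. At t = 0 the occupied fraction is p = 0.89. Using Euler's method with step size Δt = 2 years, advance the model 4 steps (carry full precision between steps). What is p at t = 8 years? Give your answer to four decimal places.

0.6444

Update rule: p ← p + [m·(1−p) − e·p]·Δt with Δt = 2.
  1  |  dp/dt·Δt = -0.127200  |  p_1 = 0.762800
  2  |  dp/dt·Δt = -0.066144  |  p_2 = 0.696656
  3  |  dp/dt·Δt = -0.034395  |  p_3 = 0.662261
  4  |  dp/dt·Δt = -0.017885  |  p_4 = 0.644376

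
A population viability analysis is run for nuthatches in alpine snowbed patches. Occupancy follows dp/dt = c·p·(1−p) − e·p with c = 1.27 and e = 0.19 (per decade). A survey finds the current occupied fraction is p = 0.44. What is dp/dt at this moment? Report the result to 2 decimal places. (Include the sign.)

0.23

Colonization term: c·p·(1−p) = 1.27×0.44×0.5600 = 0.31293.
Extinction term: e·p = 0.08360.
dp/dt = 0.31293 − 0.08360 = 0.22933.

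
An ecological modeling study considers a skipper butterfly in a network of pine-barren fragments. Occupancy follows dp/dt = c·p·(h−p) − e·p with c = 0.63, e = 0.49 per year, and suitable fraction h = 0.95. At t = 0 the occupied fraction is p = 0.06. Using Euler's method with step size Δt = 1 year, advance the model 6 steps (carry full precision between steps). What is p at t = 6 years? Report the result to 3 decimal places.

Update rule: p ← p + [c·p·(h−p) − e·p]·Δt with Δt = 1.
p: 0.06000 → 0.06424  (Δp = +0.00424)
p: 0.06424 → 0.06861  (Δp = +0.00437)
p: 0.06861 → 0.07309  (Δp = +0.00448)
p: 0.07309 → 0.07766  (Δp = +0.00456)
p: 0.07766 → 0.08228  (Δp = +0.00463)
p: 0.08228 → 0.08694  (Δp = +0.00466)

0.087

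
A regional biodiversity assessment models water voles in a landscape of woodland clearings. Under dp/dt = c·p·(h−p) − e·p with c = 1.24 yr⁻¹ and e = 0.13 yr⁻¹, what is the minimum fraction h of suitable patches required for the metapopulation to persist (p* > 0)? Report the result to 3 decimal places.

p* = h − e/c is positive only when h > e/c.
h_min = e/c = 0.13/1.24 = 0.1048.

0.105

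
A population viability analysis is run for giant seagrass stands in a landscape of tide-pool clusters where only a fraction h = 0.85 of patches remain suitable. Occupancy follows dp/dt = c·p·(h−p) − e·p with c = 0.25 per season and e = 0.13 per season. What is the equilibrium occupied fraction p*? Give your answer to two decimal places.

0.33

Setting dp/dt = 0 and dividing by p* gives c·(h−p*) = e.
So p* = h − e/c = 0.85 − 0.13/0.25 = 0.85 − 0.5200 = 0.3300.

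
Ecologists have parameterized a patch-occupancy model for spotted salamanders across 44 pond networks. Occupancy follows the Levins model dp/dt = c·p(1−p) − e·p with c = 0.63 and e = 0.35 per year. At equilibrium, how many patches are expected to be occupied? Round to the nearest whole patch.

20

p* = 1 − e/c = 1 − 0.35/0.63 = 0.4444.
Expected occupied patches = N × p* = 44 × 0.4444 = 19.56 ≈ 20.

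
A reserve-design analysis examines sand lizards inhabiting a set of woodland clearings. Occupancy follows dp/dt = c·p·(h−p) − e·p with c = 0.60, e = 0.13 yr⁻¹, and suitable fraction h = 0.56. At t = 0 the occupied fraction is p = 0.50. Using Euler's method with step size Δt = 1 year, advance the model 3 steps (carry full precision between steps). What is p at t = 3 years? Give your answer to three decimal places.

Update rule: p ← p + [c·p·(h−p) − e·p]·Δt with Δt = 1.
  1  |  dp/dt·Δt = -0.047000  |  p_1 = 0.453000
  2  |  dp/dt·Δt = -0.029807  |  p_2 = 0.423193
  3  |  dp/dt·Δt = -0.020278  |  p_3 = 0.402915

0.403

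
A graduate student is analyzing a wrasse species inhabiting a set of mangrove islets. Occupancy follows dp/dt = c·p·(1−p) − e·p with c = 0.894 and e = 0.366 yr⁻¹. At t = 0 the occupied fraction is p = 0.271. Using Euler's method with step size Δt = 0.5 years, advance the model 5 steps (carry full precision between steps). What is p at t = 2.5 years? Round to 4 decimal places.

Update rule: p ← p + [c·p·(1−p) − e·p]·Δt with Δt = 0.5.
p: 0.27100 → 0.30972  (Δp = +0.03872)
p: 0.30972 → 0.34860  (Δp = +0.03889)
p: 0.34860 → 0.38631  (Δp = +0.03771)
p: 0.38631 → 0.42159  (Δp = +0.03528)
p: 0.42159 → 0.45344  (Δp = +0.03185)

0.4534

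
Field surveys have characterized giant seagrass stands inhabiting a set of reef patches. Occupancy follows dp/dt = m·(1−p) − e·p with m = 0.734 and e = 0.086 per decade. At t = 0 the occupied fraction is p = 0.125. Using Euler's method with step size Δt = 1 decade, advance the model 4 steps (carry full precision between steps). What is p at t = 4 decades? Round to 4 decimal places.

Update rule: p ← p + [m·(1−p) − e·p]·Δt with Δt = 1.
t = 1: p = 0.12500 + (+0.63150) = 0.75650
t = 2: p = 0.75650 + (+0.11367) = 0.87017
t = 3: p = 0.87017 + (+0.02046) = 0.89063
t = 4: p = 0.89063 + (+0.00368) = 0.89431

0.8943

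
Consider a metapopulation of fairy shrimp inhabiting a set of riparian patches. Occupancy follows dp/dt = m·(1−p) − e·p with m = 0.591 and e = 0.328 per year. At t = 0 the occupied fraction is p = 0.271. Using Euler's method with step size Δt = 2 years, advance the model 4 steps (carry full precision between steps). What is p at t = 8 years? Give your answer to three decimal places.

Update rule: p ← p + [m·(1−p) − e·p]·Δt with Δt = 2.
step 1: Δp = +0.68390, p = 0.95490
step 2: Δp = -0.57311, p = 0.38179
step 3: Δp = +0.48027, p = 0.86206
step 4: Δp = -0.40246, p = 0.45960

0.460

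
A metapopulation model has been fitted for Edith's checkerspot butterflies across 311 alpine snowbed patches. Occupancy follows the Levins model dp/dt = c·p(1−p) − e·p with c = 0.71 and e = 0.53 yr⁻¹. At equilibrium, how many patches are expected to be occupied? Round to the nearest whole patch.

79

p* = 1 − e/c = 1 − 0.53/0.71 = 0.2535.
Expected occupied patches = N × p* = 311 × 0.2535 = 78.85 ≈ 79.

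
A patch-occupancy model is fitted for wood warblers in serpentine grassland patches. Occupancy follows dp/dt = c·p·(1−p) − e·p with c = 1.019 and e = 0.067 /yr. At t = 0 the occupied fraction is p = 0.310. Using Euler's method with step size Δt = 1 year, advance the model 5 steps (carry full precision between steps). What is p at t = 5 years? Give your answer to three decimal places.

0.934

Update rule: p ← p + [c·p·(1−p) − e·p]·Δt with Δt = 1.
p: 0.31000 → 0.50719  (Δp = +0.19719)
p: 0.50719 → 0.72791  (Δp = +0.22072)
p: 0.72791 → 0.88096  (Δp = +0.15305)
p: 0.88096 → 0.92880  (Δp = +0.04784)
p: 0.92880 → 0.93396  (Δp = +0.00516)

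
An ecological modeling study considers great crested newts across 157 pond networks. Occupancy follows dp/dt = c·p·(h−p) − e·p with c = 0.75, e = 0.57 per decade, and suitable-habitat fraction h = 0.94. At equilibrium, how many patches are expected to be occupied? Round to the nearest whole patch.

p* = h − e/c = 0.94 − 0.7600 = 0.1800.
Expected occupied patches = N × p* = 157 × 0.1800 = 28.26 ≈ 28.

28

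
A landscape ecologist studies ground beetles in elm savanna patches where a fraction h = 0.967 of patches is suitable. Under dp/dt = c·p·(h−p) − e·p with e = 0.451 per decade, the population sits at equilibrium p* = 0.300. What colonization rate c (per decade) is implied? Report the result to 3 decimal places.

At equilibrium c(h−p*) = e, so c = e/(h−p*).
c = 0.451/(0.967 − 0.300) = 0.451/0.6670 = 0.6762.

0.676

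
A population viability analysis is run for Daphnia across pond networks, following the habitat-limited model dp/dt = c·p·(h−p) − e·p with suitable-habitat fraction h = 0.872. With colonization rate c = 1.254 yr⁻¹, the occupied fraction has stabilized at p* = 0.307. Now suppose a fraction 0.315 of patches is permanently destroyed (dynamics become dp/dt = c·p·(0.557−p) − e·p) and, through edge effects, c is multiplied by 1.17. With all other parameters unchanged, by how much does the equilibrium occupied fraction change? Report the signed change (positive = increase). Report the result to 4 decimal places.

-0.2329

Balance c(h−p*) = e gives e = 1.254×(0.872 − 0.30700) = 0.70851.
New p* = 0.557 − e/c = 0.557 − 0.70851/1.46718 = 0.07409.
Δp* = 0.07409 − 0.30700 = -0.23291.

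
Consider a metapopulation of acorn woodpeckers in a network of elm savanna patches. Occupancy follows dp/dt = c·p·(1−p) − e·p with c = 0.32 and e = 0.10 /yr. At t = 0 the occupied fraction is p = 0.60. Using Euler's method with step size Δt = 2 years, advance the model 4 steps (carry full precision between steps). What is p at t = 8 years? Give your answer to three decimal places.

Update rule: p ← p + [c·p·(1−p) − e·p]·Δt with Δt = 2.
t = 2: p = 0.60000 + (+0.03360) = 0.63360
t = 4: p = 0.63360 + (+0.02186) = 0.65546
t = 6: p = 0.65546 + (+0.01344) = 0.66890
t = 8: p = 0.66890 + (+0.00796) = 0.67686

0.677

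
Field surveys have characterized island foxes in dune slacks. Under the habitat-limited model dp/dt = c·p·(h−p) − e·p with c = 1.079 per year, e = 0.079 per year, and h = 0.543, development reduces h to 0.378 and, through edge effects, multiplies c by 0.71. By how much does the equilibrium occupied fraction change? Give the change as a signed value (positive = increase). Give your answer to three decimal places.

-0.195

Before: p* = h − e/c = 0.543 − 0.079/1.079 = 0.543 − 0.0732 = 0.4698.
After: c = 0.76609, e = 0.079, h = 0.378; p* = 0.378 − 0.079/0.76609 = 0.2749.
Δp* = 0.2749 − 0.4698 = -0.1949.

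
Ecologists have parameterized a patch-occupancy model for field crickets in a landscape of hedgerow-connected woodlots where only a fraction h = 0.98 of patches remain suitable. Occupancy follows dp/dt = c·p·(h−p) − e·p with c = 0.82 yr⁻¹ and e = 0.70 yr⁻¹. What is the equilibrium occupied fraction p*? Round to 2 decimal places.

Setting dp/dt = 0 and dividing by p* gives c·(h−p*) = e.
So p* = h − e/c = 0.98 − 0.70/0.82 = 0.98 − 0.8537 = 0.1263.

0.13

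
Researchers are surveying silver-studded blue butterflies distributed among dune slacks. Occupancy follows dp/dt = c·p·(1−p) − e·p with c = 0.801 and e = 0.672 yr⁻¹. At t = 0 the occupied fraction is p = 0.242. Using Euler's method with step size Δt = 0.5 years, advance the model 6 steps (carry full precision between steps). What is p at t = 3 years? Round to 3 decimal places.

0.207

Update rule: p ← p + [c·p·(1−p) − e·p]·Δt with Δt = 0.5.
t = 0.5: p = 0.24200 + (-0.00785) = 0.23415
t = 1: p = 0.23415 + (-0.00686) = 0.22730
t = 1.5: p = 0.22730 + (-0.00603) = 0.22127
t = 2: p = 0.22127 + (-0.00534) = 0.21593
t = 2.5: p = 0.21593 + (-0.00475) = 0.21118
t = 3: p = 0.21118 + (-0.00424) = 0.20694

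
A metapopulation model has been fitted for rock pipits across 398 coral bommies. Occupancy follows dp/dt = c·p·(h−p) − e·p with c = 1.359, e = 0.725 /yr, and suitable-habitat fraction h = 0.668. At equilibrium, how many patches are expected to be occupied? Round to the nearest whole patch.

p* = h − e/c = 0.668 − 0.5335 = 0.1345.
Expected occupied patches = N × p* = 398 × 0.1345 = 53.54 ≈ 54.

54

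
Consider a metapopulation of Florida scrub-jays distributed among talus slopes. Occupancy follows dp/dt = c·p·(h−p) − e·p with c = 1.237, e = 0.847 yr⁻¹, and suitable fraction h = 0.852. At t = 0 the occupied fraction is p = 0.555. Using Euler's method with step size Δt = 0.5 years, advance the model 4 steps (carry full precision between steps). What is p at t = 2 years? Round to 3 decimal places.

0.286

Update rule: p ← p + [c·p·(h−p) − e·p]·Δt with Δt = 0.5.
  1  |  dp/dt·Δt = -0.133092  |  p_1 = 0.421908
  2  |  dp/dt·Δt = -0.066445  |  p_2 = 0.355462
  3  |  dp/dt·Δt = -0.041373  |  p_3 = 0.314090
  4  |  dp/dt·Δt = -0.028520  |  p_4 = 0.285570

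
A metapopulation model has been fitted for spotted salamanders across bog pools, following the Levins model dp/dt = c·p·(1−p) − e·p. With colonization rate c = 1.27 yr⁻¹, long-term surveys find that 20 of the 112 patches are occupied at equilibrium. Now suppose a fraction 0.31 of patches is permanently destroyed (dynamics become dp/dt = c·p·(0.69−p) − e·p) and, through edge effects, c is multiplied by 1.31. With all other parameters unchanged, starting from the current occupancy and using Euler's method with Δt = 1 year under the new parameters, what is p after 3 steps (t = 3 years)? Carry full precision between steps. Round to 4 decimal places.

0.1119

Observed p* = 20/112 = 0.17857.
Balance c(1−p*) = e gives e = 1.27×(1 − 0.17857) = 1.04321.
Starting from p₀ = 0.17857; update p ← p + (dp/dt)·Δt with the new parameters.
t = 1: p = 0.17857 + (-0.03435) = 0.14422
t = 2: p = 0.14422 + (-0.01950) = 0.12472
t = 3: p = 0.12472 + (-0.01282) = 0.11191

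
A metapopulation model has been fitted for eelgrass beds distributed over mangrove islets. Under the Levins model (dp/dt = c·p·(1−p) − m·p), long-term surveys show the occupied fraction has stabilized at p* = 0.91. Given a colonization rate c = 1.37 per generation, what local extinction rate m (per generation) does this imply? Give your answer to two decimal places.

0.12

At equilibrium c(1−p*) = m.
m = 1.37 × (1 − 0.91) = 1.37 × 0.0900 = 0.1233.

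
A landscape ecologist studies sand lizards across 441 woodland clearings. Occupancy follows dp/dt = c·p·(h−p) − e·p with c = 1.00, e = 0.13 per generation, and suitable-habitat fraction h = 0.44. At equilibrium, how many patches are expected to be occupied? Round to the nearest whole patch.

p* = h − e/c = 0.44 − 0.1300 = 0.3100.
Expected occupied patches = N × p* = 441 × 0.3100 = 136.71 ≈ 137.

137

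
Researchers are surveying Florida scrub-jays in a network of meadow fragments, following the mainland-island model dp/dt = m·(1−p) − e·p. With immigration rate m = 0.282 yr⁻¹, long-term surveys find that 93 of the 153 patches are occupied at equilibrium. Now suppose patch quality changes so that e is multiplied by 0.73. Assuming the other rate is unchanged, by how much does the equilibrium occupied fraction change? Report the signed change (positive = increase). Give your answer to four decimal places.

0.0720

Observed p* = 93/153 = 0.60784.
Balance m(1−p*) = e·p* gives e = m(1−p*)/p* = 0.282×0.39216/0.60784 = 0.18194.
New p* = m/(m+e) = 0.28200/(0.28200+0.13282) = 0.67981.
Δp* = 0.67981 − 0.60784 = +0.07197.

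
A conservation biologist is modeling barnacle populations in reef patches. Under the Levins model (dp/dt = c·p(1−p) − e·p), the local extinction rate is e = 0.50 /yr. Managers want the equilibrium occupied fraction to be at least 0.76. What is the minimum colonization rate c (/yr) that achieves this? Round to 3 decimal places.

p* = 1 − e/c ≥ 0.76 requires e/c ≤ 0.2400, i.e. c ≥ e/0.2400.
c_min = 0.50/0.2400 = 2.0833.

2.083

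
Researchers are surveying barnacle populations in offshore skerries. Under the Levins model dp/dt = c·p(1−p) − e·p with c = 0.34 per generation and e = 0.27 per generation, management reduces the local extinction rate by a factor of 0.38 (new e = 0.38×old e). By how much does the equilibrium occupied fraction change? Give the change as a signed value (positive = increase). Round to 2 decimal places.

0.49

Before: p* = 1 − 0.27/0.34 = 0.2059.
After the change, c = 0.34, e = 0.1026, so p* = 1 − 0.1026/0.34 = 0.6982.
Δp* = 0.6982 − 0.2059 = +0.4924.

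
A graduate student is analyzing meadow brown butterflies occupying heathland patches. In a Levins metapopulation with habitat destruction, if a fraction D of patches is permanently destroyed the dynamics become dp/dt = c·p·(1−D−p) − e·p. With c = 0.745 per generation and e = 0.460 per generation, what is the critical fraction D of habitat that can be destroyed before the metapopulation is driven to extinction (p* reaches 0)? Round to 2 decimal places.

0.38

The nontrivial equilibrium is p* = (1−D) − e/c; extinction occurs when this hits zero.
So D_crit = 1 − e/c = 1 − 0.460/0.745 = 1 − 0.6174 = 0.3826.
This equals the undisturbed p*, a classic result of Lande's extension.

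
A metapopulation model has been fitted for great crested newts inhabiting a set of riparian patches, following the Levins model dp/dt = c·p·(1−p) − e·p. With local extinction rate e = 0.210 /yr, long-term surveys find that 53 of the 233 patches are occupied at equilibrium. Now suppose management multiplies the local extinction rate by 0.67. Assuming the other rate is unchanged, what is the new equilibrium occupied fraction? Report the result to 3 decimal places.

0.482

Observed p* = 53/233 = 0.22747.
Balance c(1−p*) = e gives c = e/(1 − 0.22747) = 0.210/0.77253 = 0.27183.
New p* = 1 − e/c = 1 − 0.14070/0.27183 = 0.48240.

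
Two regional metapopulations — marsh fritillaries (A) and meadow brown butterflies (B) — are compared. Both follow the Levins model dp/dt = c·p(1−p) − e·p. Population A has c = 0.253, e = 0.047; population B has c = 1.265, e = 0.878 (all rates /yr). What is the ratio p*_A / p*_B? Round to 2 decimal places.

A: p*_A = 1 − 0.047/0.253 = 0.8142.
B: p*_B = 1 − 0.878/1.265 = 0.3059.
p*_A / p*_B = 0.8142/0.3059 = 2.6615.

2.66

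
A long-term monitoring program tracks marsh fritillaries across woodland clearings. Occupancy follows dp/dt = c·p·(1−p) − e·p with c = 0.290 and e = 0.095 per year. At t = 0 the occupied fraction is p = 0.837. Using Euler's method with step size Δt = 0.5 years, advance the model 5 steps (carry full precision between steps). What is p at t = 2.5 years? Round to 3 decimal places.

Update rule: p ← p + [c·p·(1−p) − e·p]·Δt with Δt = 0.5.
p: 0.83700 → 0.81702  (Δp = -0.01998)
p: 0.81702 → 0.79989  (Δp = -0.01713)
p: 0.79989 → 0.78511  (Δp = -0.01479)
p: 0.78511 → 0.77228  (Δp = -0.01283)
p: 0.77228 → 0.76110  (Δp = -0.01118)

0.761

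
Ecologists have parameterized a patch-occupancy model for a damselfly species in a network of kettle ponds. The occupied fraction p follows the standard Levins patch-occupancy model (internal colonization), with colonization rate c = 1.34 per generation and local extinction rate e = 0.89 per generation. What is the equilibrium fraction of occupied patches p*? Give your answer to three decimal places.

0.336

At equilibrium, colonization balances extinction: c·p*·(1−p*) = e·p*.
So p* = 1 − e/c = 1 − 0.89/1.34 = 1 − 0.6642 = 0.3358.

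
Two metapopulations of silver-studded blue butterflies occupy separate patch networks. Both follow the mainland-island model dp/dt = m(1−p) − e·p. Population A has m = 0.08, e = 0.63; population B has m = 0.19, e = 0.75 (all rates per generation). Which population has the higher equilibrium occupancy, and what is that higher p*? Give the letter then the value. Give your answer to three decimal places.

B, 0.202

A: p*_A = m/(m+e) = 0.08/0.7100 = 0.1127.
B: p*_B = 0.19/0.9400 = 0.2021.
B is higher at 0.2021.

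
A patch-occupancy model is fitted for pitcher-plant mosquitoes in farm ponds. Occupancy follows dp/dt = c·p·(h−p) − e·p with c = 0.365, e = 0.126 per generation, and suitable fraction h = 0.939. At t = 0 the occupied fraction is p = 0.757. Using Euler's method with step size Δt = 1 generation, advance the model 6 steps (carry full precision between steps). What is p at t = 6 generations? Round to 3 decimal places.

0.623

Update rule: p ← p + [c·p·(h−p) − e·p]·Δt with Δt = 1.
  1  |  dp/dt·Δt = -0.045094  |  p_1 = 0.711906
  2  |  dp/dt·Δt = -0.030691  |  p_2 = 0.681215
  3  |  dp/dt·Δt = -0.021737  |  p_3 = 0.659478
  4  |  dp/dt·Δt = -0.015811  |  p_4 = 0.643668
  5  |  dp/dt·Δt = -0.011717  |  p_5 = 0.631951
  6  |  dp/dt·Δt = -0.008801  |  p_6 = 0.623149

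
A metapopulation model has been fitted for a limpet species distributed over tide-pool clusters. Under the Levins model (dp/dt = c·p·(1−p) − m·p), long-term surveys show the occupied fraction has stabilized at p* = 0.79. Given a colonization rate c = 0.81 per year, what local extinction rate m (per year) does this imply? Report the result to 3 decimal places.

At equilibrium c(1−p*) = m.
m = 0.81 × (1 − 0.79) = 0.81 × 0.2100 = 0.1701.

0.170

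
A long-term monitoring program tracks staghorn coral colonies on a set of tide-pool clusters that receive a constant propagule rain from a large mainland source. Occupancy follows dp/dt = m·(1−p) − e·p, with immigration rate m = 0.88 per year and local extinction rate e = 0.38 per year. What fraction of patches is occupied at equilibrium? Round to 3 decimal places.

At equilibrium the propagule rain into empty patches balances local extinction: m(1−p*) = e·p*.
p* = m/(m+e) = 0.88/(0.88+0.38) = 0.88/1.2600 = 0.6984.

0.698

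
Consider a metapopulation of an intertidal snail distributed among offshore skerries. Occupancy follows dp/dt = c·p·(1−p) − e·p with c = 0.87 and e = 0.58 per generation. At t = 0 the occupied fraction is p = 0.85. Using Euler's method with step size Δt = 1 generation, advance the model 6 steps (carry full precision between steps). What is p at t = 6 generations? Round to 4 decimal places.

Update rule: p ← p + [c·p·(1−p) − e·p]·Δt with Δt = 1.
t = 1: p = 0.85000 + (-0.38207) = 0.46793
t = 2: p = 0.46793 + (-0.05479) = 0.41313
t = 3: p = 0.41313 + (-0.02868) = 0.38445
t = 4: p = 0.38445 + (-0.01710) = 0.36735
t = 5: p = 0.36735 + (-0.01087) = 0.35648
t = 6: p = 0.35648 + (-0.00718) = 0.34930

0.3493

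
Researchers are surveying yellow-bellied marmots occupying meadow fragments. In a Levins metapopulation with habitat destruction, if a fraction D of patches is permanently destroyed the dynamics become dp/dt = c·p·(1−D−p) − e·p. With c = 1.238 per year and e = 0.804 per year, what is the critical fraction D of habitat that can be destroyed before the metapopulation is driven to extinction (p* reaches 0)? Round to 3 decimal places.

The nontrivial equilibrium is p* = (1−D) − e/c; extinction occurs when this hits zero.
So D_crit = 1 − e/c = 1 − 0.804/1.238 = 1 − 0.6494 = 0.3506.
Note this equals the original equilibrium occupancy — the Levins extinction-debt result.

0.351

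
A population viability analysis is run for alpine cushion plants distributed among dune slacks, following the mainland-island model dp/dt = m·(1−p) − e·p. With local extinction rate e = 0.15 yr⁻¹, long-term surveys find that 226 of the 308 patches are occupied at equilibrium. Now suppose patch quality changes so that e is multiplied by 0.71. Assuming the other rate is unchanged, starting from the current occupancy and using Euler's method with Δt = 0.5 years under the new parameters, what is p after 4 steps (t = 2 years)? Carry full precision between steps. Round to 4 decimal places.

Observed p* = 226/308 = 0.73377.
Balance m(1−p*) = e·p* gives m = e·p*/(1−p*) = 0.15×0.73377/0.26623 = 0.41341.
Starting from p₀ = 0.73377; update p ← p + (dp/dt)·Δt with the new parameters.
step 1: Δp = +0.01596, p = 0.74973
step 2: Δp = +0.01181, p = 0.76154
step 3: Δp = +0.00874, p = 0.77028
step 4: Δp = +0.00647, p = 0.77674

0.7767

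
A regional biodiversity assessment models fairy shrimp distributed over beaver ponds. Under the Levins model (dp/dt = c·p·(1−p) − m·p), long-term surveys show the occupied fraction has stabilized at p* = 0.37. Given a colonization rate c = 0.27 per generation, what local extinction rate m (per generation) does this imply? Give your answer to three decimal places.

At equilibrium c(1−p*) = m.
m = 0.27 × (1 − 0.37) = 0.27 × 0.6300 = 0.1701.

0.170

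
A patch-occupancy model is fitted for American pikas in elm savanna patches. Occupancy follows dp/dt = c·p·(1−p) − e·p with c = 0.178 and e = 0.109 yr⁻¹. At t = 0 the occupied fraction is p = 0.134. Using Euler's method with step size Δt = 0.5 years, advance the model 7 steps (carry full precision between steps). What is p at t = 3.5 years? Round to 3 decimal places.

Update rule: p ← p + [c·p·(1−p) − e·p]·Δt with Δt = 0.5.
p: 0.13400 → 0.13702  (Δp = +0.00302)
p: 0.13702 → 0.14008  (Δp = +0.00306)
p: 0.14008 → 0.14317  (Δp = +0.00309)
p: 0.14317 → 0.14628  (Δp = +0.00312)
p: 0.14628 → 0.14942  (Δp = +0.00314)
p: 0.14942 → 0.15259  (Δp = +0.00317)
p: 0.15259 → 0.15579  (Δp = +0.00319)

0.156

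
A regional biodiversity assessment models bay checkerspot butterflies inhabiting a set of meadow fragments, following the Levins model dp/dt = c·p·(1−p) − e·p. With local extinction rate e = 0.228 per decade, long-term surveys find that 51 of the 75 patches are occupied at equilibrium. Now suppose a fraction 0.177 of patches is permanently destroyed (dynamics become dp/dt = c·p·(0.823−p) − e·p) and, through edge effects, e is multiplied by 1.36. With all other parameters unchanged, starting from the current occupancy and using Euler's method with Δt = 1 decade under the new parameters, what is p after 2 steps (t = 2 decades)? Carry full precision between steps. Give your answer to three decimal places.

0.481

Observed p* = 51/75 = 0.68000.
Balance c(1−p*) = e gives c = e/(1 − 0.68000) = 0.228/0.32000 = 0.71250.
Starting from p₀ = 0.68000; update p ← p + (dp/dt)·Δt with the new parameters.
p: 0.68000 → 0.53843  (Δp = -0.14157)
p: 0.53843 → 0.48064  (Δp = -0.05779)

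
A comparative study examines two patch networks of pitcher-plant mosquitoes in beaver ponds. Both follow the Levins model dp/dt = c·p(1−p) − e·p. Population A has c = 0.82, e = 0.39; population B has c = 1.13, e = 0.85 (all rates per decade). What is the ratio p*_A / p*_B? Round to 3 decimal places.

A: p*_A = 1 − 0.39/0.82 = 0.5244.
B: p*_B = 1 − 0.85/1.13 = 0.2478.
p*_A / p*_B = 0.5244/0.2478 = 2.1163.

2.116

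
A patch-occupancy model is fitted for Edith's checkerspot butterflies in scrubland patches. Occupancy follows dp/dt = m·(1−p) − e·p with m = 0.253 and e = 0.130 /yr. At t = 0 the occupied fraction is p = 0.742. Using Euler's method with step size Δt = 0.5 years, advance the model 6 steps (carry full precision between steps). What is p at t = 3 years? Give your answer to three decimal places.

Update rule: p ← p + [m·(1−p) − e·p]·Δt with Δt = 0.5.
step 1: Δp = -0.01559, p = 0.72641
step 2: Δp = -0.01261, p = 0.71380
step 3: Δp = -0.01019, p = 0.70361
step 4: Δp = -0.00824, p = 0.69537
step 5: Δp = -0.00666, p = 0.68870
step 6: Δp = -0.00539, p = 0.68332

0.683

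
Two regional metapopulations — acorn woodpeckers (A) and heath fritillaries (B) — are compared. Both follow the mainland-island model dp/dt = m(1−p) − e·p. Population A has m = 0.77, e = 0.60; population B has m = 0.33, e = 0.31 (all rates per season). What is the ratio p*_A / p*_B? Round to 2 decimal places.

1.09

A: p*_A = m/(m+e) = 0.77/1.3700 = 0.5620.
B: p*_B = 0.33/0.6400 = 0.5156.
p*_A / p*_B = 0.5620/0.5156 = 1.0900.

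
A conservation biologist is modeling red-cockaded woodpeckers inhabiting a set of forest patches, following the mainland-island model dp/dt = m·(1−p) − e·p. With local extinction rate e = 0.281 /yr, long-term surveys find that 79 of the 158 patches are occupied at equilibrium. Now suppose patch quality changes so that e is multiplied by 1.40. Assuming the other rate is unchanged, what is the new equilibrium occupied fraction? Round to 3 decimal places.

0.417

Observed p* = 79/158 = 0.50000.
Balance m(1−p*) = e·p* gives m = e·p*/(1−p*) = 0.281×0.50000/0.50000 = 0.28100.
New p* = m/(m+e) = 0.28100/(0.28100+0.39340) = 0.41667.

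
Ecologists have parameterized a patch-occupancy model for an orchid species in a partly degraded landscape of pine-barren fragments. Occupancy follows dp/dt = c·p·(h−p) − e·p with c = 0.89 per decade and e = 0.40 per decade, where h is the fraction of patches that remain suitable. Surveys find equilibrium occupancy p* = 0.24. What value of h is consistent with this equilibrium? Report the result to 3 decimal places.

At equilibrium c(h−p*) = e, so h = p* + e/c.
h = 0.24 + 0.40/0.89 = 0.24 + 0.4494 = 0.6894.

0.689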